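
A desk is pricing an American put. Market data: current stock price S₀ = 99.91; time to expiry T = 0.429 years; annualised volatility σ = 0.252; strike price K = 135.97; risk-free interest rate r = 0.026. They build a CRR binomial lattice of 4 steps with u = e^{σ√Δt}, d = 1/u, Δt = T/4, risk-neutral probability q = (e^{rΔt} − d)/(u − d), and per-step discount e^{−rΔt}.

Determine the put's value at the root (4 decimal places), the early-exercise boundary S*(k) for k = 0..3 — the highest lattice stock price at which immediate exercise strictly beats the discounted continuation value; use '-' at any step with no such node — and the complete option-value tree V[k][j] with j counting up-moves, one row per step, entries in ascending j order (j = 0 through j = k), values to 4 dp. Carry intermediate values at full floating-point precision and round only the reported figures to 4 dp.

Δt=0.10725, u=1.08603, d=0.92079, q=0.49628, disc=e^(-rΔt)=0.99722
k=4 terminal: V=max(K-S,0) → 64.1503 51.2616 36.0600 18.1303 0.0000
k=3: j=0 S=77.9983 intr=57.9717 cont=57.5931 V=57.9717[EX]; j=1 S=91.9957 intr=43.9743 cont=43.5956 V=43.9743[EX]; j=2 S=108.5051 intr=27.4649 cont=27.0863 V=27.4649[EX]; j=3 S=127.9773 intr=7.9927 cont=9.1072 V=9.1072[hold]  S*(3)=108.5051
k=2: j=0 S=84.7084 intr=51.2616 cont=50.8830 V=51.2616[EX]; j=1 S=99.9100 intr=36.0600 cont=35.6814 V=36.0600[EX]; j=2 S=117.8397 intr=18.1303 cont=18.3032 V=18.3032[hold]  S*(2)=99.9100
k=1: j=0 S=91.9957 intr=43.9743 cont=43.5956 V=43.9743[EX]; j=1 S=108.5051 intr=27.4649 cont=27.1718 V=27.4649[EX]  S*(1)=108.5051
k=0: j=0 S=99.9100 intr=36.0600 cont=35.6814 V=36.0600[EX]  S*(0)=99.9100

price = 36.0600
boundary = 99.9100 108.5051 99.9100 108.5051
tree:
36.0600
43.9743 27.4649
51.2616 36.0600 18.3032
57.9717 43.9743 27.4649 9.1072
64.1503 51.2616 36.0600 18.1303 0.0000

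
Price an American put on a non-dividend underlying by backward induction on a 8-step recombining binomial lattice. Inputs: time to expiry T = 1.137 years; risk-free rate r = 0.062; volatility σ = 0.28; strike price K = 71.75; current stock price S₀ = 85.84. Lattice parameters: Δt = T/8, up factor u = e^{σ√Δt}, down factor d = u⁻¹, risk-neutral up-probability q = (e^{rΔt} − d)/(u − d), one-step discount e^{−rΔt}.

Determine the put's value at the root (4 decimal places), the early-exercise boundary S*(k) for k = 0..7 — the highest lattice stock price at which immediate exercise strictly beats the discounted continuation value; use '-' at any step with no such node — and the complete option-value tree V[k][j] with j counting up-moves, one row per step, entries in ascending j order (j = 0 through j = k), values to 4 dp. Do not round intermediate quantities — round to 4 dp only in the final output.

price = 2.7521
boundary = - - - - 56.2750 50.6375 56.2750 62.5402
tree:
2.7521
4.4307 1.2215
6.9520 2.1369 0.3820
10.5726 3.6681 0.7343 0.0574
15.4750 6.1463 1.4018 0.1196 0.0000
21.1125 9.9740 2.6540 0.2489 0.0000 0.0000
26.1853 15.4750 4.9746 0.5183 0.0000 0.0000 0.0000
30.7499 21.1125 9.2098 1.0792 0.0000 0.0000 0.0000 0.0000
34.8572 26.1853 15.4750 2.2471 0.0000 0.0000 0.0000 0.0000 0.0000

params: Δt=0.14213 u=1.11133 d=0.89982 q=0.51548 e^(-rΔt)=0.99123
t_8 payoffs: 34.8572 26.1853 15.4750 2.2471 0.0000 0.0000 0.0000 0.0000 0.0000
t_7: node(7,0) S=41.0001 payoff=30.7499 vs cont=30.1204 → 30.7499 [stop]  node(7,1) S=50.6375 payoff=21.1125 vs cont=20.4830 → 21.1125 [stop]  node(7,2) S=62.5402 payoff=9.2098 vs cont=8.5803 → 9.2098 [stop]  node(7,3) S=77.2407 payoff=0.0000 vs cont=1.0792 → 1.0792 [wait]  node(7,4) S=95.3967 payoff=0.0000 vs cont=0.0000 → 0.0000 [wait]  node(7,5) S=117.8203 payoff=0.0000 vs cont=0.0000 → 0.0000 [wait]  node(7,6) S=145.5148 payoff=0.0000 vs cont=0.0000 → 0.0000 [wait]  node(7,7) S=179.7190 payoff=0.0000 vs cont=0.0000 → 0.0000 [wait]  ⇒ S*(7)=62.5402
t_6: node(6,0) S=45.5647 payoff=26.1853 vs cont=25.5558 → 26.1853 [stop]  node(6,1) S=56.2750 payoff=15.4750 vs cont=14.8455 → 15.4750 [stop]  node(6,2) S=69.5029 payoff=2.2471 vs cont=4.9746 → 4.9746 [wait]  node(6,3) S=85.8400 payoff=0.0000 vs cont=0.5183 → 0.5183 [wait]  node(6,4) S=106.0173 payoff=0.0000 vs cont=0.0000 → 0.0000 [wait]  node(6,5) S=130.9374 payoff=0.0000 vs cont=0.0000 → 0.0000 [wait]  node(6,6) S=161.7151 payoff=0.0000 vs cont=0.0000 → 0.0000 [wait]  ⇒ S*(6)=56.2750
t_5: node(5,0) S=50.6375 payoff=21.1125 vs cont=20.4830 → 21.1125 [stop]  node(5,1) S=62.5402 payoff=9.2098 vs cont=9.9740 → 9.9740 [wait]  node(5,2) S=77.2407 payoff=0.0000 vs cont=2.6540 → 2.6540 [wait]  node(5,3) S=95.3967 payoff=0.0000 vs cont=0.2489 → 0.2489 [wait]  node(5,4) S=117.8203 payoff=0.0000 vs cont=0.0000 → 0.0000 [wait]  node(5,5) S=145.5148 payoff=0.0000 vs cont=0.0000 → 0.0000 [wait]  ⇒ S*(5)=50.6375
t_4: node(4,0) S=56.2750 payoff=15.4750 vs cont=15.2360 → 15.4750 [stop]  node(4,1) S=69.5029 payoff=2.2471 vs cont=6.1463 → 6.1463 [wait]  node(4,2) S=85.8400 payoff=0.0000 vs cont=1.4018 → 1.4018 [wait]  node(4,3) S=106.0173 payoff=0.0000 vs cont=0.1196 → 0.1196 [wait]  node(4,4) S=130.9374 payoff=0.0000 vs cont=0.0000 → 0.0000 [wait]  ⇒ S*(4)=56.2750
t_3: node(3,0) S=62.5402 payoff=9.2098 vs cont=10.5726 → 10.5726 [wait]  node(3,1) S=77.2407 payoff=0.0000 vs cont=3.6681 → 3.6681 [wait]  node(3,2) S=95.3967 payoff=0.0000 vs cont=0.7343 → 0.7343 [wait]  node(3,3) S=117.8203 payoff=0.0000 vs cont=0.0574 → 0.0574 [wait]  ⇒ S*(3)=-
t_2: node(2,0) S=69.5029 payoff=2.2471 vs cont=6.9520 → 6.9520 [wait]  node(2,1) S=85.8400 payoff=0.0000 vs cont=2.1369 → 2.1369 [wait]  node(2,2) S=106.0173 payoff=0.0000 vs cont=0.3820 → 0.3820 [wait]  ⇒ S*(2)=-
t_1: node(1,0) S=77.2407 payoff=0.0000 vs cont=4.4307 → 4.4307 [wait]  node(1,1) S=95.3967 payoff=0.0000 vs cont=1.2215 → 1.2215 [wait]  ⇒ S*(1)=-
t_0: node(0,0) S=85.8400 payoff=0.0000 vs cont=2.7521 → 2.7521 [wait]  ⇒ S*(0)=-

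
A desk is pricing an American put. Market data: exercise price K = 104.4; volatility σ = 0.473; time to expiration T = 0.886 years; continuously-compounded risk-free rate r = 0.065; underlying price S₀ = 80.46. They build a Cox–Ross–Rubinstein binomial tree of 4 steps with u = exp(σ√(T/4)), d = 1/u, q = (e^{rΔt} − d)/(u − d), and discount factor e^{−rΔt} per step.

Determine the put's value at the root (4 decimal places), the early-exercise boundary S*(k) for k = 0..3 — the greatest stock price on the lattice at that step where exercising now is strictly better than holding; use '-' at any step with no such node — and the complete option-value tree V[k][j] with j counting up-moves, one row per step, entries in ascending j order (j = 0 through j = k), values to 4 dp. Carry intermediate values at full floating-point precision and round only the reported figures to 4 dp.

price = 28.4366
boundary = - 64.4022 51.5492 64.4022
tree:
28.4366
39.9978 16.6191
52.8508 26.4272 6.3653
63.1387 39.9978 12.3445 0.0000
71.3734 52.8508 23.9400 0.0000 0.0000

params: Δt=0.22150 u=1.24934 d=0.80043 q=0.47688 e^(-rΔt)=0.98571
t_4 payoffs: 71.3734 52.8508 23.9400 0.0000 0.0000
t_3: node(3,0) S=41.2613 payoff=63.1387 vs cont=61.6464 → 63.1387 [stop]  node(3,1) S=64.4022 payoff=39.9978 vs cont=38.5054 → 39.9978 [stop]  node(3,2) S=100.5215 payoff=3.8785 vs cont=12.3445 → 12.3445 [wait]  node(3,3) S=156.8979 payoff=0.0000 vs cont=0.0000 → 0.0000 [wait]  ⇒ S*(3)=64.4022
t_2: node(2,0) S=51.5492 payoff=52.8508 vs cont=51.3585 → 52.8508 [stop]  node(2,1) S=80.4600 payoff=23.9400 vs cont=26.4272 → 26.4272 [wait]  node(2,2) S=125.5851 payoff=0.0000 vs cont=6.3653 → 6.3653 [wait]  ⇒ S*(2)=51.5492
t_1: node(1,0) S=64.4022 payoff=39.9978 vs cont=39.6746 → 39.9978 [stop]  node(1,1) S=100.5215 payoff=3.8785 vs cont=16.6191 → 16.6191 [wait]  ⇒ S*(1)=64.4022
t_0: node(0,0) S=80.4600 payoff=23.9400 vs cont=28.4366 → 28.4366 [wait]  ⇒ S*(0)=-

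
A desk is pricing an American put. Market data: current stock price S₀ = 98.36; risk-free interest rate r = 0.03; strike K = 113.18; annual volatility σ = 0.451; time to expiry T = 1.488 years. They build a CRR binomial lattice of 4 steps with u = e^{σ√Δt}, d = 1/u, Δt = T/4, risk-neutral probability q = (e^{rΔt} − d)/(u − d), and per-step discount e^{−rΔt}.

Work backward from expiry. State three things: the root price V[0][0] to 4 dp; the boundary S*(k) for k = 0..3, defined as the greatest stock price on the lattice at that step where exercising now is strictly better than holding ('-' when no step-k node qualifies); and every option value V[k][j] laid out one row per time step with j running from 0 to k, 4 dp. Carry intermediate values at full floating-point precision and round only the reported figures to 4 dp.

params: Δt=0.37200 u=1.31663 d=0.75952 q=0.45181 e^(-rΔt)=0.98890
t_4 payoffs: 80.4484 56.4395 14.8200 0.0000 0.0000
t_3: node(3,0) S=43.0954 payoff=70.0846 vs cont=68.8286 → 70.0846 [stop]  node(3,1) S=74.7061 payoff=38.4739 vs cont=37.2179 → 38.4739 [stop]  node(3,2) S=129.5034 payoff=0.0000 vs cont=8.0341 → 8.0341 [wait]  node(3,3) S=224.4950 payoff=0.0000 vs cont=0.0000 → 0.0000 [wait]  ⇒ S*(3)=74.7061
t_2: node(2,0) S=56.7405 payoff=56.4395 vs cont=55.1834 → 56.4395 [stop]  node(2,1) S=98.3600 payoff=14.8200 vs cont=24.4467 → 24.4467 [wait]  node(2,2) S=170.5077 payoff=0.0000 vs cont=4.3553 → 4.3553 [wait]  ⇒ S*(2)=56.7405
t_1: node(1,0) S=74.7061 payoff=38.4739 vs cont=41.5190 → 41.5190 [wait]  node(1,1) S=129.5034 payoff=0.0000 vs cont=15.1987 → 15.1987 [wait]  ⇒ S*(1)=-
t_0: node(0,0) S=98.3600 payoff=14.8200 vs cont=29.2985 → 29.2985 [wait]  ⇒ S*(0)=-

price = 29.2985
boundary = - - 56.7405 74.7061
tree:
29.2985
41.5190 15.1987
56.4395 24.4467 4.3553
70.0846 38.4739 8.0341 0.0000
80.4484 56.4395 14.8200 0.0000 0.0000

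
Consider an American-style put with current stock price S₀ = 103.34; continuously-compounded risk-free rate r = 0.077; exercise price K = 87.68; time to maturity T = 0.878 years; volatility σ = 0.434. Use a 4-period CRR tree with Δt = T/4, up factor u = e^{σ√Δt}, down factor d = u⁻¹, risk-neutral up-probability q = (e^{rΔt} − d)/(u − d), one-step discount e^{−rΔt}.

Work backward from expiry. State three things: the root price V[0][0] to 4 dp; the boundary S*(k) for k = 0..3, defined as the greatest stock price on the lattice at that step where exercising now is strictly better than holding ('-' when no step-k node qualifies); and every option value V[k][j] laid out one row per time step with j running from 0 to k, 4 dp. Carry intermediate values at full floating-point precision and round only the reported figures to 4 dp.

price = 7.3792
boundary = - - - 56.1500
tree:
7.3792
12.4619 2.3658
20.3398 4.7268 0.0000
31.5300 9.4441 0.0000 0.0000
41.8612 18.8693 0.0000 0.0000 0.0000

Δt=0.21950, u=1.22548, d=0.81601, q=0.49097, disc=e^(-rΔt)=0.98324
k=4 terminal: V=max(K-S,0) → 41.8612 18.8693 0.0000 0.0000 0.0000
k=3: j=0 S=56.1500 intr=31.5300 cont=30.0605 V=31.5300[EX]; j=1 S=84.3261 intr=3.3539 cont=9.4441 V=9.4441[hold]; j=2 S=126.6411 intr=0.0000 cont=0.0000 V=0.0000[hold]; j=3 S=190.1898 intr=0.0000 cont=0.0000 V=0.0000[hold]  S*(3)=56.1500
k=2: j=0 S=68.8107 intr=18.8693 cont=20.3398 V=20.3398[hold]; j=1 S=103.3400 intr=0.0000 cont=4.7268 V=4.7268[hold]; j=2 S=155.1961 intr=0.0000 cont=0.0000 V=0.0000[hold]  S*(2)=-
k=1: j=0 S=84.3261 intr=3.3539 cont=12.4619 V=12.4619[hold]; j=1 S=126.6411 intr=0.0000 cont=2.3658 V=2.3658[hold]  S*(1)=-
k=0: j=0 S=103.3400 intr=0.0000 cont=7.3792 V=7.3792[hold]  S*(0)=-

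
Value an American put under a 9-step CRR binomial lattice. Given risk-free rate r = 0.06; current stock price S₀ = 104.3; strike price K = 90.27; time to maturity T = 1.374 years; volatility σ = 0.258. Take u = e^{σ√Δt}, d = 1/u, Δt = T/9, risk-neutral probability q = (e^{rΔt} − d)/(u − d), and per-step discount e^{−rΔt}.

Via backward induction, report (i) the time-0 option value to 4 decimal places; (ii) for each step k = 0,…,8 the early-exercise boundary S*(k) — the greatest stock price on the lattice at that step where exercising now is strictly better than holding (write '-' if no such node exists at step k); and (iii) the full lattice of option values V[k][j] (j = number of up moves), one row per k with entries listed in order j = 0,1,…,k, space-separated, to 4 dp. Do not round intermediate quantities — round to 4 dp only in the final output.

params: Δt=0.15267 u=1.10606 d=0.90411 q=0.52038 e^(-rΔt)=0.99088
t_9 payoffs: 48.1718 38.7680 27.2637 13.1896 0.0000 0.0000 0.0000 0.0000 0.0000 0.0000
t_8: node(8,0) S=46.5633 payoff=43.7067 vs cont=42.8836 → 43.7067 [stop]  node(8,1) S=56.9645 payoff=33.3055 vs cont=32.4824 → 33.3055 [stop]  node(8,2) S=69.6890 payoff=20.5810 vs cont=19.7579 → 20.5810 [stop]  node(8,3) S=85.2559 payoff=5.0141 vs cont=6.2682 → 6.2682 [wait]  node(8,4) S=104.3000 payoff=0.0000 vs cont=0.0000 → 0.0000 [wait]  node(8,5) S=127.5982 payoff=0.0000 vs cont=0.0000 → 0.0000 [wait]  node(8,6) S=156.1006 payoff=0.0000 vs cont=0.0000 → 0.0000 [wait]  node(8,7) S=190.9697 payoff=0.0000 vs cont=0.0000 → 0.0000 [wait]  node(8,8) S=233.6278 payoff=0.0000 vs cont=0.0000 → 0.0000 [wait]  ⇒ S*(8)=69.6890
t_7: node(7,0) S=51.5020 payoff=38.7680 vs cont=37.9449 → 38.7680 [stop]  node(7,1) S=63.0063 payoff=27.2637 vs cont=26.4406 → 27.2637 [stop]  node(7,2) S=77.0804 payoff=13.1896 vs cont=13.0131 → 13.1896 [stop]  node(7,3) S=94.2984 payoff=0.0000 vs cont=2.9789 → 2.9789 [wait]  node(7,4) S=115.3624 payoff=0.0000 vs cont=0.0000 → 0.0000 [wait]  node(7,5) S=141.1317 payoff=0.0000 vs cont=0.0000 → 0.0000 [wait]  node(7,6) S=172.6571 payoff=0.0000 vs cont=0.0000 → 0.0000 [wait]  node(7,7) S=211.2246 payoff=0.0000 vs cont=0.0000 → 0.0000 [wait]  ⇒ S*(7)=77.0804
t_6: node(6,0) S=56.9645 payoff=33.3055 vs cont=32.4824 → 33.3055 [stop]  node(6,1) S=69.6890 payoff=20.5810 vs cont=19.7579 → 20.5810 [stop]  node(6,2) S=85.2559 payoff=5.0141 vs cont=7.8043 → 7.8043 [wait]  node(6,3) S=104.3000 payoff=0.0000 vs cont=1.4157 → 1.4157 [wait]  node(6,4) S=127.5982 payoff=0.0000 vs cont=0.0000 → 0.0000 [wait]  node(6,5) S=156.1006 payoff=0.0000 vs cont=0.0000 → 0.0000 [wait]  node(6,6) S=190.9697 payoff=0.0000 vs cont=0.0000 → 0.0000 [wait]  ⇒ S*(6)=69.6890
t_5: node(5,0) S=63.0063 payoff=27.2637 vs cont=26.4406 → 27.2637 [stop]  node(5,1) S=77.0804 payoff=13.1896 vs cont=13.8052 → 13.8052 [wait]  node(5,2) S=94.2984 payoff=0.0000 vs cont=4.4389 → 4.4389 [wait]  node(5,3) S=115.3624 payoff=0.0000 vs cont=0.6728 → 0.6728 [wait]  node(5,4) S=141.1317 payoff=0.0000 vs cont=0.0000 → 0.0000 [wait]  node(5,5) S=172.6571 payoff=0.0000 vs cont=0.0000 → 0.0000 [wait]  ⇒ S*(5)=63.0063
t_4: node(4,0) S=69.6890 payoff=20.5810 vs cont=20.0753 → 20.5810 [stop]  node(4,1) S=85.2559 payoff=5.0141 vs cont=8.8497 → 8.8497 [wait]  node(4,2) S=104.3000 payoff=0.0000 vs cont=2.4565 → 2.4565 [wait]  node(4,3) S=127.5982 payoff=0.0000 vs cont=0.3197 → 0.3197 [wait]  node(4,4) S=156.1006 payoff=0.0000 vs cont=0.0000 → 0.0000 [wait]  ⇒ S*(4)=69.6890
t_3: node(3,0) S=77.0804 payoff=13.1896 vs cont=14.3442 → 14.3442 [wait]  node(3,1) S=94.2984 payoff=0.0000 vs cont=5.4724 → 5.4724 [wait]  node(3,2) S=115.3624 payoff=0.0000 vs cont=1.3323 → 1.3323 [wait]  node(3,3) S=141.1317 payoff=0.0000 vs cont=0.1520 → 0.1520 [wait]  ⇒ S*(3)=-
t_2: node(2,0) S=85.2559 payoff=5.0141 vs cont=9.6388 → 9.6388 [wait]  node(2,1) S=104.3000 payoff=0.0000 vs cont=3.2877 → 3.2877 [wait]  node(2,2) S=127.5982 payoff=0.0000 vs cont=0.7115 → 0.7115 [wait]  ⇒ S*(2)=-
t_1: node(1,0) S=94.2984 payoff=0.0000 vs cont=6.2760 → 6.2760 [wait]  node(1,1) S=115.3624 payoff=0.0000 vs cont=1.9294 → 1.9294 [wait]  ⇒ S*(1)=-
t_0: node(0,0) S=104.3000 payoff=0.0000 vs cont=3.9775 → 3.9775 [wait]  ⇒ S*(0)=-

price = 3.9775
boundary = - - - - 69.6890 63.0063 69.6890 77.0804 69.6890
tree:
3.9775
6.2760 1.9294
9.6388 3.2877 0.7115
14.3442 5.4724 1.3323 0.1520
20.5810 8.8497 2.4565 0.3197 0.0000
27.2637 13.8052 4.4389 0.6728 0.0000 0.0000
33.3055 20.5810 7.8043 1.4157 0.0000 0.0000 0.0000
38.7680 27.2637 13.1896 2.9789 0.0000 0.0000 0.0000 0.0000
43.7067 33.3055 20.5810 6.2682 0.0000 0.0000 0.0000 0.0000 0.0000
48.1718 38.7680 27.2637 13.1896 0.0000 0.0000 0.0000 0.0000 0.0000 0.0000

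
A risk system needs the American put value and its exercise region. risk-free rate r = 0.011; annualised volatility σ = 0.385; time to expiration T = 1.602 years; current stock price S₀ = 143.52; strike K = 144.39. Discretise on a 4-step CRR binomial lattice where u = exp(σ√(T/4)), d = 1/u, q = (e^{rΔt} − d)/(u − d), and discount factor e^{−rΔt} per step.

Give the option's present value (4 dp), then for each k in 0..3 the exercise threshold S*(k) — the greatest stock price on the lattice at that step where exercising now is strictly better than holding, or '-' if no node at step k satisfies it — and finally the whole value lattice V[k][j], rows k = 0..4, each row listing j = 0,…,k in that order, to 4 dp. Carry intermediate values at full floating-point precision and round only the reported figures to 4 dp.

Δt=0.40050  u=1.27589  d=0.78376  q=0.44836  discount=0.99560
step 4 (expiry): payoffs max(K−S,0) = 90.2332 56.2277 0.8700 0.0000 0.0000
step 3: (k=3,j=0): S=69.0984, (K−S)⁺=75.2916, hold=74.6569 ⇒ V=75.2916 exercise | (k=3,j=1): S=112.4858, (K−S)⁺=31.9042, hold=31.2695 ⇒ V=31.9042 exercise | (k=3,j=2): S=183.1164, (K−S)⁺=0.0000, hold=0.4778 ⇒ V=0.4778 continue | (k=3,j=3): S=298.0964, (K−S)⁺=0.0000, hold=0.0000 ⇒ V=0.0000 continue  boundary S*=112.4858
step 2: (k=2,j=0): S=88.1623, (K−S)⁺=56.2277, hold=55.5930 ⇒ V=56.2277 exercise | (k=2,j=1): S=143.5200, (K−S)⁺=0.8700, hold=17.7356 ⇒ V=17.7356 continue | (k=2,j=2): S=233.6372, (K−S)⁺=0.0000, hold=0.2624 ⇒ V=0.2624 continue  boundary S*=88.1623
step 1: (k=1,j=0): S=112.4858, (K−S)⁺=31.9042, hold=38.7981 ⇒ V=38.7981 continue | (k=1,j=1): S=183.1164, (K−S)⁺=0.0000, hold=9.8578 ⇒ V=9.8578 continue  boundary S*=-
step 0: (k=0,j=0): S=143.5200, (K−S)⁺=0.8700, hold=25.7089 ⇒ V=25.7089 continue  boundary S*=-

price = 25.7089
boundary = - - 88.1623 112.4858
tree:
25.7089
38.7981 9.8578
56.2277 17.7356 0.2624
75.2916 31.9042 0.4778 0.0000
90.2332 56.2277 0.8700 0.0000 0.0000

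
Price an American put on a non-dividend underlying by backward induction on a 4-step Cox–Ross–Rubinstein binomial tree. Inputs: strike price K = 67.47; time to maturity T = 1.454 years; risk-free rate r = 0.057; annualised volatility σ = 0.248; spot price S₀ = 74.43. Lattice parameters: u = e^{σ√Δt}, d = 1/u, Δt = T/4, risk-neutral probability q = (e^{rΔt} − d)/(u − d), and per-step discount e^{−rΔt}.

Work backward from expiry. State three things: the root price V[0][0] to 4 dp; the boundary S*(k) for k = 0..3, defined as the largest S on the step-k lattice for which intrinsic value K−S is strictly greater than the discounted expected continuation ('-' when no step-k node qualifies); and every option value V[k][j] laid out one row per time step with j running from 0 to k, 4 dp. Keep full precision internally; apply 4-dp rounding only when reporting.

Δt=0.36350  u=1.16128  d=0.86112  q=0.53244  discount=0.97949
step 4 (expiry): payoffs max(K−S,0) = 26.5437 12.2781 0.0000 0.0000 0.0000
step 3: (k=3,j=0): S=47.5268, (K−S)⁺=19.9432, hold=18.5596 ⇒ V=19.9432 exercise | (k=3,j=1): S=64.0932, (K−S)⁺=3.3768, hold=5.6231 ⇒ V=5.6231 continue | (k=3,j=2): S=86.4340, (K−S)⁺=0.0000, hold=0.0000 ⇒ V=0.0000 continue | (k=3,j=3): S=116.5621, (K−S)⁺=0.0000, hold=0.0000 ⇒ V=0.0000 continue  boundary S*=47.5268
step 2: (k=2,j=0): S=55.1919, (K−S)⁺=12.2781, hold=12.0660 ⇒ V=12.2781 exercise | (k=2,j=1): S=74.4300, (K−S)⁺=0.0000, hold=2.5752 ⇒ V=2.5752 continue | (k=2,j=2): S=100.3739, (K−S)⁺=0.0000, hold=0.0000 ⇒ V=0.0000 continue  boundary S*=55.1919
step 1: (k=1,j=0): S=64.0932, (K−S)⁺=3.3768, hold=6.9661 ⇒ V=6.9661 continue | (k=1,j=1): S=86.4340, (K−S)⁺=0.0000, hold=1.1794 ⇒ V=1.1794 continue  boundary S*=-
step 0: (k=0,j=0): S=74.4300, (K−S)⁺=0.0000, hold=3.8054 ⇒ V=3.8054 continue  boundary S*=-

price = 3.8054
boundary = - - 55.1919 47.5268
tree:
3.8054
6.9661 1.1794
12.2781 2.5752 0.0000
19.9432 5.6231 0.0000 0.0000
26.5437 12.2781 0.0000 0.0000 0.0000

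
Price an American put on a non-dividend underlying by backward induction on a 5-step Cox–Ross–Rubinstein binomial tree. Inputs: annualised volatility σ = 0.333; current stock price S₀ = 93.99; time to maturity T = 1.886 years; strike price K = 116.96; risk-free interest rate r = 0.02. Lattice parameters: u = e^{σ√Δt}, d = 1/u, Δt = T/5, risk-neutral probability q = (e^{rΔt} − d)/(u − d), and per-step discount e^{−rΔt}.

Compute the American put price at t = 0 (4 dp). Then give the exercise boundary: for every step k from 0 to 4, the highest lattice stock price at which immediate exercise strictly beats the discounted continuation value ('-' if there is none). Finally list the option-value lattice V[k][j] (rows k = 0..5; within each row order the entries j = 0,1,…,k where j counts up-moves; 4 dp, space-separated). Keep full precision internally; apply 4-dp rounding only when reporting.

price = 30.0199
boundary = - - 62.4367 76.6057 93.9900
tree:
30.0199
41.4140 17.5244
54.5233 27.1490 6.8426
66.0715 40.3543 12.5434 0.4584
75.4838 54.5233 22.9700 0.8672 0.0000
83.1552 66.0715 40.3543 1.6406 0.0000 0.0000

Δt=0.37720  u=1.22693  d=0.81504  q=0.46743  discount=0.99248
step 5 (expiry): payoffs max(K−S,0) = 83.1552 66.0715 40.3543 1.6406 0.0000 0.0000
step 4: (k=4,j=0): S=41.4762, (K−S)⁺=75.4838, hold=74.6048 ⇒ V=75.4838 exercise | (k=4,j=1): S=62.4367, (K−S)⁺=54.5233, hold=53.6442 ⇒ V=54.5233 exercise | (k=4,j=2): S=93.9900, (K−S)⁺=22.9700, hold=22.0910 ⇒ V=22.9700 exercise | (k=4,j=3): S=141.4891, (K−S)⁺=0.0000, hold=0.8672 ⇒ V=0.8672 continue | (k=4,j=4): S=212.9926, (K−S)⁺=0.0000, hold=0.0000 ⇒ V=0.0000 continue  boundary S*=93.9900
step 3: (k=3,j=0): S=50.8885, (K−S)⁺=66.0715, hold=65.1925 ⇒ V=66.0715 exercise | (k=3,j=1): S=76.6057, (K−S)⁺=40.3543, hold=39.4753 ⇒ V=40.3543 exercise | (k=3,j=2): S=115.3194, (K−S)⁺=1.6406, hold=12.5434 ⇒ V=12.5434 continue | (k=3,j=3): S=173.5977, (K−S)⁺=0.0000, hold=0.4584 ⇒ V=0.4584 continue  boundary S*=76.6057
step 2: (k=2,j=0): S=62.4367, (K−S)⁺=54.5233, hold=53.6442 ⇒ V=54.5233 exercise | (k=2,j=1): S=93.9900, (K−S)⁺=22.9700, hold=27.1490 ⇒ V=27.1490 continue | (k=2,j=2): S=141.4891, (K−S)⁺=0.0000, hold=6.8426 ⇒ V=6.8426 continue  boundary S*=62.4367
step 1: (k=1,j=0): S=76.6057, (K−S)⁺=40.3543, hold=41.4140 ⇒ V=41.4140 continue | (k=1,j=1): S=115.3194, (K−S)⁺=1.6406, hold=17.5244 ⇒ V=17.5244 continue  boundary S*=-
step 0: (k=0,j=0): S=93.9900, (K−S)⁺=22.9700, hold=30.0199 ⇒ V=30.0199 continue  boundary S*=-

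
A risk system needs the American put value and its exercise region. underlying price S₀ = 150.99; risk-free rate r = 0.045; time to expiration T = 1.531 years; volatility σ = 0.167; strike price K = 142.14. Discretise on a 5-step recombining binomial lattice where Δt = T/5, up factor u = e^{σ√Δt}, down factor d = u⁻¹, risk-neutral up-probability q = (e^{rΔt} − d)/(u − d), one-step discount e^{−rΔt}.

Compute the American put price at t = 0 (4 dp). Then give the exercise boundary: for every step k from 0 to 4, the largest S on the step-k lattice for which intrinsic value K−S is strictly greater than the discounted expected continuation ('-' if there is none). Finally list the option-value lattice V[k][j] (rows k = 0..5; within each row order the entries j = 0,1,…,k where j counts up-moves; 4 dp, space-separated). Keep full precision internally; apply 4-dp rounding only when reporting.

price = 5.4244
boundary = - - - 114.4323 125.5110
tree:
5.4244
9.7269 2.0672
16.8336 4.2009 0.3866
27.7077 8.4271 0.8747 0.0000
37.8085 16.6290 1.9791 0.0000 0.0000
47.0177 27.7077 4.4777 0.0000 0.0000 0.0000

params: Δt=0.30620 u=1.09681 d=0.91173 q=0.55188 e^(-rΔt)=0.98632
t_5 payoffs: 47.0177 27.7077 4.4777 0.0000 0.0000 0.0000
t_4: node(4,0) S=104.3315 payoff=37.8085 vs cont=35.8634 → 37.8085 [stop]  node(4,1) S=125.5110 payoff=16.6290 vs cont=14.6839 → 16.6290 [stop]  node(4,2) S=150.9900 payoff=0.0000 vs cont=1.9791 → 1.9791 [wait]  node(4,3) S=181.6413 payoff=0.0000 vs cont=0.0000 → 0.0000 [wait]  node(4,4) S=218.5148 payoff=0.0000 vs cont=0.0000 → 0.0000 [wait]  ⇒ S*(4)=125.5110
t_3: node(3,0) S=114.4323 payoff=27.7077 vs cont=25.7626 → 27.7077 [stop]  node(3,1) S=137.6623 payoff=4.4777 vs cont=8.4271 → 8.4271 [wait]  node(3,2) S=165.6080 payoff=0.0000 vs cont=0.8747 → 0.8747 [wait]  node(3,3) S=199.2268 payoff=0.0000 vs cont=0.0000 → 0.0000 [wait]  ⇒ S*(3)=114.4323
t_2: node(2,0) S=125.5110 payoff=16.6290 vs cont=16.8336 → 16.8336 [wait]  node(2,1) S=150.9900 payoff=0.0000 vs cont=4.2009 → 4.2009 [wait]  node(2,2) S=181.6413 payoff=0.0000 vs cont=0.3866 → 0.3866 [wait]  ⇒ S*(2)=-
t_1: node(1,0) S=137.6623 payoff=4.4777 vs cont=9.7269 → 9.7269 [wait]  node(1,1) S=165.6080 payoff=0.0000 vs cont=2.0672 → 2.0672 [wait]  ⇒ S*(1)=-
t_0: node(0,0) S=150.9900 payoff=0.0000 vs cont=5.4244 → 5.4244 [wait]  ⇒ S*(0)=-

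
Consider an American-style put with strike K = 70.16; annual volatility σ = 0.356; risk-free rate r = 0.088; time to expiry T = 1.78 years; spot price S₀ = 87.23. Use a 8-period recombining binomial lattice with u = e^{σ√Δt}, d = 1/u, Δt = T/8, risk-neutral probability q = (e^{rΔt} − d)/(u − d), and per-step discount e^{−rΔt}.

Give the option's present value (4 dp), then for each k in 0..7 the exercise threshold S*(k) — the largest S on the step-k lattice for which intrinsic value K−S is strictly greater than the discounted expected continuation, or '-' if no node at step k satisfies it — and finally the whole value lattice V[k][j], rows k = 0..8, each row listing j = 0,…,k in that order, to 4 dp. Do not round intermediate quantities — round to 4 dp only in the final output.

price = 4.8756
boundary = - - - - 44.5605 52.7083 44.5605 52.7083
tree:
4.8756
7.7249 2.3973
11.9096 4.1064 0.8904
17.7855 6.8696 1.6792 0.1868
25.5995 11.1578 3.1218 0.3942 0.0000
32.4877 17.4517 5.6980 0.8317 0.0000 0.0000
38.3112 25.5995 10.1470 1.7550 0.0000 0.0000 0.0000
43.2345 32.4877 17.4517 3.7032 0.0000 0.0000 0.0000 0.0000
47.3967 38.3112 25.5995 7.8141 0.0000 0.0000 0.0000 0.0000 0.0000

Δt=0.22250, u=1.18285, d=0.84542, q=0.51672, disc=e^(-rΔt)=0.98061
k=8 terminal: V=max(K-S,0) → 47.3967 38.3112 25.5995 7.8141 0.0000 0.0000 0.0000 0.0000 0.0000
k=7: j=0 S=26.9255 intr=43.2345 cont=41.8741 V=43.2345[EX]; j=1 S=37.6723 intr=32.4877 cont=31.1274 V=32.4877[EX]; j=2 S=52.7083 intr=17.4517 cont=16.0913 V=17.4517[EX]; j=3 S=73.7458 intr=0.0000 cont=3.7032 V=3.7032[hold]; j=4 S=103.1798 intr=0.0000 cont=0.0000 V=0.0000[hold]; j=5 S=144.3618 intr=0.0000 cont=0.0000 V=0.0000[hold]; j=6 S=201.9808 intr=0.0000 cont=0.0000 V=0.0000[hold]; j=7 S=282.5971 intr=0.0000 cont=0.0000 V=0.0000[hold]  S*(7)=52.7083
k=6: j=0 S=31.8488 intr=38.3112 cont=36.9508 V=38.3112[EX]; j=1 S=44.5605 intr=25.5995 cont=24.2391 V=25.5995[EX]; j=2 S=62.3459 intr=7.8141 cont=10.1470 V=10.1470[hold]; j=3 S=87.2300 intr=0.0000 cont=1.7550 V=1.7550[hold]; j=4 S=122.0460 intr=0.0000 cont=0.0000 V=0.0000[hold]; j=5 S=170.7581 intr=0.0000 cont=0.0000 V=0.0000[hold]; j=6 S=238.9125 intr=0.0000 cont=0.0000 V=0.0000[hold]  S*(6)=44.5605
k=5: j=0 S=37.6723 intr=32.4877 cont=31.1274 V=32.4877[EX]; j=1 S=52.7083 intr=17.4517 cont=17.2734 V=17.4517[EX]; j=2 S=73.7458 intr=0.0000 cont=5.6980 V=5.6980[hold]; j=3 S=103.1798 intr=0.0000 cont=0.8317 V=0.8317[hold]; j=4 S=144.3618 intr=0.0000 cont=0.0000 V=0.0000[hold]; j=5 S=201.9808 intr=0.0000 cont=0.0000 V=0.0000[hold]  S*(5)=52.7083
k=4: j=0 S=44.5605 intr=25.5995 cont=24.2391 V=25.5995[EX]; j=1 S=62.3459 intr=7.8141 cont=11.1578 V=11.1578[hold]; j=2 S=87.2300 intr=0.0000 cont=3.1218 V=3.1218[hold]; j=3 S=122.0460 intr=0.0000 cont=0.3942 V=0.3942[hold]; j=4 S=170.7581 intr=0.0000 cont=0.0000 V=0.0000[hold]  S*(4)=44.5605
k=3: j=0 S=52.7083 intr=17.4517 cont=17.7855 V=17.7855[hold]; j=1 S=73.7458 intr=0.0000 cont=6.8696 V=6.8696[hold]; j=2 S=103.1798 intr=0.0000 cont=1.6792 V=1.6792[hold]; j=3 S=144.3618 intr=0.0000 cont=0.1868 V=0.1868[hold]  S*(3)=-
k=2: j=0 S=62.3459 intr=7.8141 cont=11.9096 V=11.9096[hold]; j=1 S=87.2300 intr=0.0000 cont=4.1064 V=4.1064[hold]; j=2 S=122.0460 intr=0.0000 cont=0.8904 V=0.8904[hold]  S*(2)=-
k=1: j=0 S=73.7458 intr=0.0000 cont=7.7249 V=7.7249[hold]; j=1 S=103.1798 intr=0.0000 cont=2.3973 V=2.3973[hold]  S*(1)=-
k=0: j=0 S=87.2300 intr=0.0000 cont=4.8756 V=4.8756[hold]  S*(0)=-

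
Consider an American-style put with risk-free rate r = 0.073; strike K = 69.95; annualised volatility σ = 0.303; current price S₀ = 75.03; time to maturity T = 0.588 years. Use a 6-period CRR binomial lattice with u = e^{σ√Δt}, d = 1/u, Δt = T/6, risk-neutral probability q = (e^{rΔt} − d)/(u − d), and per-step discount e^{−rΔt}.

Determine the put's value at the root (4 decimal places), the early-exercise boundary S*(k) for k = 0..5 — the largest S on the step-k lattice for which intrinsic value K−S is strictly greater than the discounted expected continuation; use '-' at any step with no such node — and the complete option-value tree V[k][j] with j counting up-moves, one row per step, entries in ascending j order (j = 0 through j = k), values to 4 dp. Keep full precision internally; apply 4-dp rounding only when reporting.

price = 3.6377
boundary = - - - 56.4483 51.3401 56.4483
tree:
3.6377
5.8437 1.6036
9.0741 2.8719 0.4272
13.5017 5.0161 0.8854 0.0000
18.6099 8.4555 1.8353 0.0000 0.0000
23.2559 13.5017 3.8041 0.0000 0.0000 0.0000
27.4814 18.6099 7.8851 0.0000 0.0000 0.0000 0.0000

Δt=0.09800, u=1.09950, d=0.90951, q=0.51409, disc=e^(-rΔt)=0.99287
k=6 terminal: V=max(K-S,0) → 27.4814 18.6099 7.8851 0.0000 0.0000 0.0000 0.0000
k=5: j=0 S=46.6941 intr=23.2559 cont=22.7573 V=23.2559[EX]; j=1 S=56.4483 intr=13.5017 cont=13.0030 V=13.5017[EX]; j=2 S=68.2402 intr=1.7098 cont=3.8041 V=3.8041[hold]; j=3 S=82.4954 intr=0.0000 cont=0.0000 V=0.0000[hold]; j=4 S=99.7284 intr=0.0000 cont=0.0000 V=0.0000[hold]; j=5 S=120.5613 intr=0.0000 cont=0.0000 V=0.0000[hold]  S*(5)=56.4483
k=4: j=0 S=51.3401 intr=18.6099 cont=18.1113 V=18.6099[EX]; j=1 S=62.0649 intr=7.8851 cont=8.4555 V=8.4555[hold]; j=2 S=75.0300 intr=0.0000 cont=1.8353 V=1.8353[hold]; j=3 S=90.7035 intr=0.0000 cont=0.0000 V=0.0000[hold]; j=4 S=109.6512 intr=0.0000 cont=0.0000 V=0.0000[hold]  S*(4)=51.3401
k=3: j=0 S=56.4483 intr=13.5017 cont=13.2942 V=13.5017[EX]; j=1 S=68.2402 intr=1.7098 cont=5.0161 V=5.0161[hold]; j=2 S=82.4954 intr=0.0000 cont=0.8854 V=0.8854[hold]; j=3 S=99.7284 intr=0.0000 cont=0.0000 V=0.0000[hold]  S*(3)=56.4483
k=2: j=0 S=62.0649 intr=7.8851 cont=9.0741 V=9.0741[hold]; j=1 S=75.0300 intr=0.0000 cont=2.8719 V=2.8719[hold]; j=2 S=90.7035 intr=0.0000 cont=0.4272 V=0.4272[hold]  S*(2)=-
k=1: j=0 S=68.2402 intr=1.7098 cont=5.8437 V=5.8437[hold]; j=1 S=82.4954 intr=0.0000 cont=1.6036 V=1.6036[hold]  S*(1)=-
k=0: j=0 S=75.0300 intr=0.0000 cont=3.6377 V=3.6377[hold]  S*(0)=-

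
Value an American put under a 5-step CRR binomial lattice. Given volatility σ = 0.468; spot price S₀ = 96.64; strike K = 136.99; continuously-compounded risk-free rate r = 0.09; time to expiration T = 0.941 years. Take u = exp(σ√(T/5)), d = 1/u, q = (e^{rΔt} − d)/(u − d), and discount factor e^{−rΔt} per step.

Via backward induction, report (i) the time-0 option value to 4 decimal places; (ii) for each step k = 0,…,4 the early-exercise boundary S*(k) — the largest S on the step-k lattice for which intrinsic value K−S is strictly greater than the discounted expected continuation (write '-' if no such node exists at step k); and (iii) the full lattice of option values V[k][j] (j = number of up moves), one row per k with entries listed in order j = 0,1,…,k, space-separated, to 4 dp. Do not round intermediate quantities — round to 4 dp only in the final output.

Δt=0.18820, u=1.22511, d=0.81626, q=0.49120, disc=e^(-rΔt)=0.98320
k=5 terminal: V=max(K-S,0) → 101.9723 84.4324 58.1071 18.5957 0.0000 0.0000
k=4: j=0 S=42.9004 intr=94.0896 cont=91.7888 V=94.0896[EX]; j=1 S=64.3886 intr=72.6014 cont=70.3006 V=72.6014[EX]; j=2 S=96.6400 intr=40.3500 cont=38.0492 V=40.3500[EX]; j=3 S=145.0456 intr=0.0000 cont=9.3026 V=9.3026[hold]; j=4 S=217.6970 intr=0.0000 cont=0.0000 V=0.0000[hold]  S*(4)=96.6400
k=3: j=0 S=52.5576 intr=84.4324 cont=82.1316 V=84.4324[EX]; j=1 S=78.8829 intr=58.1071 cont=55.8063 V=58.1071[EX]; j=2 S=118.3943 intr=18.5957 cont=24.6780 V=24.6780[hold]; j=3 S=177.6964 intr=0.0000 cont=4.6537 V=4.6537[hold]  S*(3)=78.8829
k=2: j=0 S=64.3886 intr=72.6014 cont=70.3006 V=72.6014[EX]; j=1 S=96.6400 intr=40.3500 cont=40.9867 V=40.9867[hold]; j=2 S=145.0456 intr=0.0000 cont=14.5928 V=14.5928[hold]  S*(2)=64.3886
k=1: j=0 S=78.8829 intr=58.1071 cont=56.1137 V=58.1071[EX]; j=1 S=118.3943 intr=18.5957 cont=27.5514 V=27.5514[hold]  S*(1)=78.8829
k=0: j=0 S=96.6400 intr=40.3500 cont=42.3744 V=42.3744[hold]  S*(0)=-

price = 42.3744
boundary = - 78.8829 64.3886 78.8829 96.6400
tree:
42.3744
58.1071 27.5514
72.6014 40.9867 14.5928
84.4324 58.1071 24.6780 4.6537
94.0896 72.6014 40.3500 9.3026 0.0000
101.9723 84.4324 58.1071 18.5957 0.0000 0.0000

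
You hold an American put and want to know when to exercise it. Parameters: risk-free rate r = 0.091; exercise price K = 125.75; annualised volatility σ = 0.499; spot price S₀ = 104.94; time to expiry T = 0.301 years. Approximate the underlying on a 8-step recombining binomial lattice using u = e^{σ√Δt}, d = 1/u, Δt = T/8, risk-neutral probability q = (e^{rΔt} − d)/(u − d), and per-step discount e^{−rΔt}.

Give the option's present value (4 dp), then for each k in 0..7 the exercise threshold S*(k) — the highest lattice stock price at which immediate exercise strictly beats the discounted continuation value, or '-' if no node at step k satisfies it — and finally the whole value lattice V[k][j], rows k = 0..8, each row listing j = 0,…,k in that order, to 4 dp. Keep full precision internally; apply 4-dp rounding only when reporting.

price = 23.6911
boundary = - - 86.4707 78.4933 86.4707 95.2588 104.9400 95.2588
tree:
23.6911
31.0255 16.3283
39.2793 22.7702 9.8305
47.2567 30.5677 14.9259 4.6694
54.4981 39.2793 21.8393 7.9345 1.3508
61.0715 47.2567 30.4912 13.1117 2.6762 0.0000
67.0384 54.4981 39.2793 20.8100 5.3020 0.0000 0.0000
72.4548 61.0715 47.2567 30.4912 10.5040 0.0000 0.0000 0.0000
77.3716 67.0384 54.4981 39.2793 20.8100 0.0000 0.0000 0.0000 0.0000

Δt=0.03762, u=1.10163, d=0.90774, q=0.49351, disc=e^(-rΔt)=0.99658
k=8 terminal: V=max(K-S,0) → 77.3716 67.0384 54.4981 39.2793 20.8100 0.0000 0.0000 0.0000 0.0000
k=7: j=0 S=53.2952 intr=72.4548 cont=72.0250 V=72.4548[EX]; j=1 S=64.6785 intr=61.0715 cont=60.6416 V=61.0715[EX]; j=2 S=78.4933 intr=47.2567 cont=46.8269 V=47.2567[EX]; j=3 S=95.2588 intr=30.4912 cont=30.0614 V=30.4912[EX]; j=4 S=115.6052 intr=10.1448 cont=10.5040 V=10.5040[hold]; j=5 S=140.2974 intr=0.0000 cont=0.0000 V=0.0000[hold]; j=6 S=170.2636 intr=0.0000 cont=0.0000 V=0.0000[hold]; j=7 S=206.6304 intr=0.0000 cont=0.0000 V=0.0000[hold]  S*(7)=95.2588
k=6: j=0 S=58.7116 intr=67.0384 cont=66.6086 V=67.0384[EX]; j=1 S=71.2519 intr=54.4981 cont=54.0683 V=54.4981[EX]; j=2 S=86.4707 intr=39.2793 cont=38.8495 V=39.2793[EX]; j=3 S=104.9400 intr=20.8100 cont=20.5568 V=20.8100[EX]; j=4 S=127.3542 intr=0.0000 cont=5.3020 V=5.3020[hold]; j=5 S=154.5559 intr=0.0000 cont=0.0000 V=0.0000[hold]; j=6 S=187.5677 intr=0.0000 cont=0.0000 V=0.0000[hold]  S*(6)=104.9400
k=5: j=0 S=64.6785 intr=61.0715 cont=60.6416 V=61.0715[EX]; j=1 S=78.4933 intr=47.2567 cont=46.8269 V=47.2567[EX]; j=2 S=95.2588 intr=30.4912 cont=30.0614 V=30.4912[EX]; j=3 S=115.6052 intr=10.1448 cont=13.1117 V=13.1117[hold]; j=4 S=140.2974 intr=0.0000 cont=2.6762 V=2.6762[hold]; j=5 S=170.2636 intr=0.0000 cont=0.0000 V=0.0000[hold]  S*(5)=95.2588
k=4: j=0 S=71.2519 intr=54.4981 cont=54.0683 V=54.4981[EX]; j=1 S=86.4707 intr=39.2793 cont=38.8495 V=39.2793[EX]; j=2 S=104.9400 intr=20.8100 cont=21.8393 V=21.8393[hold]; j=3 S=127.3542 intr=0.0000 cont=7.9345 V=7.9345[hold]; j=4 S=154.5559 intr=0.0000 cont=1.3508 V=1.3508[hold]  S*(4)=86.4707
k=3: j=0 S=78.4933 intr=47.2567 cont=46.8269 V=47.2567[EX]; j=1 S=95.2588 intr=30.4912 cont=30.5677 V=30.5677[hold]; j=2 S=115.6052 intr=10.1448 cont=14.9259 V=14.9259[hold]; j=3 S=140.2974 intr=0.0000 cont=4.6694 V=4.6694[hold]  S*(3)=78.4933
k=2: j=0 S=86.4707 intr=39.2793 cont=38.8871 V=39.2793[EX]; j=1 S=104.9400 intr=20.8100 cont=22.7702 V=22.7702[hold]; j=2 S=127.3542 intr=0.0000 cont=9.8305 V=9.8305[hold]  S*(2)=86.4707
k=1: j=0 S=95.2588 intr=30.4912 cont=31.0255 V=31.0255[hold]; j=1 S=115.6052 intr=10.1448 cont=16.3283 V=16.3283[hold]  S*(1)=-
k=0: j=0 S=104.9400 intr=20.8100 cont=23.6911 V=23.6911[hold]  S*(0)=-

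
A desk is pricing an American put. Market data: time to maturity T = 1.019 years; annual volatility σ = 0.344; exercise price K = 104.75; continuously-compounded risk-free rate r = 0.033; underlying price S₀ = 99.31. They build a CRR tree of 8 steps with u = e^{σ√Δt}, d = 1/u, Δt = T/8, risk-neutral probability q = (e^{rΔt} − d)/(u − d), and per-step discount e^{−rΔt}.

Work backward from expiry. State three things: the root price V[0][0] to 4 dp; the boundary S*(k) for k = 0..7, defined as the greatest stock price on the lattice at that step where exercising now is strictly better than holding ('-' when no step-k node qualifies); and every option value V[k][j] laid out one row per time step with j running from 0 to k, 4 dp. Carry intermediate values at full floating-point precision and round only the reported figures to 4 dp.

price = 15.5051
boundary = - - - 68.7124 60.7737 68.7124 77.6881 87.8362
tree:
15.5051
21.2153 9.6113
28.1379 14.0910 4.9653
36.0376 20.0419 7.9308 1.8777
43.9763 27.4791 12.3641 3.3193 0.3721
50.9978 36.0376 18.6820 5.8016 0.7275 0.0000
57.2081 43.9763 27.0619 9.9971 1.4227 0.0000 0.0000
62.7008 50.9978 36.0376 16.9138 2.7820 0.0000 0.0000 0.0000
67.5590 57.2081 43.9763 27.0619 5.4400 0.0000 0.0000 0.0000 0.0000

Δt=0.12737  u=1.13063  d=0.88446  q=0.48646  discount=0.99581
step 8 (expiry): payoffs max(K−S,0) = 67.5590 57.2081 43.9763 27.0619 5.4400 0.0000 0.0000 0.0000 0.0000
step 7: (k=7,j=0): S=42.0492, (K−S)⁺=62.7008, hold=62.2614 ⇒ V=62.7008 exercise | (k=7,j=1): S=53.7522, (K−S)⁺=50.9978, hold=50.5584 ⇒ V=50.9978 exercise | (k=7,j=2): S=68.7124, (K−S)⁺=36.0376, hold=35.5983 ⇒ V=36.0376 exercise | (k=7,j=3): S=87.8362, (K−S)⁺=16.9138, hold=16.4744 ⇒ V=16.9138 exercise | (k=7,j=4): S=112.2826, (K−S)⁺=0.0000, hold=2.7820 ⇒ V=2.7820 continue | (k=7,j=5): S=143.5328, (K−S)⁺=0.0000, hold=0.0000 ⇒ V=0.0000 continue | (k=7,j=6): S=183.4804, (K−S)⁺=0.0000, hold=0.0000 ⇒ V=0.0000 continue | (k=7,j=7): S=234.5462, (K−S)⁺=0.0000, hold=0.0000 ⇒ V=0.0000 continue  boundary S*=87.8362
step 6: (k=6,j=0): S=47.5419, (K−S)⁺=57.2081, hold=56.7687 ⇒ V=57.2081 exercise | (k=6,j=1): S=60.7737, (K−S)⁺=43.9763, hold=43.5369 ⇒ V=43.9763 exercise | (k=6,j=2): S=77.6881, (K−S)⁺=27.0619, hold=26.6226 ⇒ V=27.0619 exercise | (k=6,j=3): S=99.3100, (K−S)⁺=5.4400, hold=9.9971 ⇒ V=9.9971 continue | (k=6,j=4): S=126.9497, (K−S)⁺=0.0000, hold=1.4227 ⇒ V=1.4227 continue | (k=6,j=5): S=162.2820, (K−S)⁺=0.0000, hold=0.0000 ⇒ V=0.0000 continue | (k=6,j=6): S=207.4479, (K−S)⁺=0.0000, hold=0.0000 ⇒ V=0.0000 continue  boundary S*=77.6881
step 5: (k=5,j=0): S=53.7522, (K−S)⁺=50.9978, hold=50.5584 ⇒ V=50.9978 exercise | (k=5,j=1): S=68.7124, (K−S)⁺=36.0376, hold=35.5983 ⇒ V=36.0376 exercise | (k=5,j=2): S=87.8362, (K−S)⁺=16.9138, hold=18.6820 ⇒ V=18.6820 continue | (k=5,j=3): S=112.2826, (K−S)⁺=0.0000, hold=5.8016 ⇒ V=5.8016 continue | (k=5,j=4): S=143.5328, (K−S)⁺=0.0000, hold=0.7275 ⇒ V=0.7275 continue | (k=5,j=5): S=183.4804, (K−S)⁺=0.0000, hold=0.0000 ⇒ V=0.0000 continue  boundary S*=68.7124
step 4: (k=4,j=0): S=60.7737, (K−S)⁺=43.9763, hold=43.5369 ⇒ V=43.9763 exercise | (k=4,j=1): S=77.6881, (K−S)⁺=27.0619, hold=27.4791 ⇒ V=27.4791 continue | (k=4,j=2): S=99.3100, (K−S)⁺=5.4400, hold=12.3641 ⇒ V=12.3641 continue | (k=4,j=3): S=126.9497, (K−S)⁺=0.0000, hold=3.3193 ⇒ V=3.3193 continue | (k=4,j=4): S=162.2820, (K−S)⁺=0.0000, hold=0.3721 ⇒ V=0.3721 continue  boundary S*=60.7737
step 3: (k=3,j=0): S=68.7124, (K−S)⁺=36.0376, hold=35.8003 ⇒ V=36.0376 exercise | (k=3,j=1): S=87.8362, (K−S)⁺=16.9138, hold=20.0419 ⇒ V=20.0419 continue | (k=3,j=2): S=112.2826, (K−S)⁺=0.0000, hold=7.9308 ⇒ V=7.9308 continue | (k=3,j=3): S=143.5328, (K−S)⁺=0.0000, hold=1.8777 ⇒ V=1.8777 continue  boundary S*=68.7124
step 2: (k=2,j=0): S=77.6881, (K−S)⁺=27.0619, hold=28.1379 ⇒ V=28.1379 continue | (k=2,j=1): S=99.3100, (K−S)⁺=5.4400, hold=14.0910 ⇒ V=14.0910 continue | (k=2,j=2): S=126.9497, (K−S)⁺=0.0000, hold=4.9653 ⇒ V=4.9653 continue  boundary S*=-
step 1: (k=1,j=0): S=87.8362, (K−S)⁺=16.9138, hold=21.2153 ⇒ V=21.2153 continue | (k=1,j=1): S=112.2826, (K−S)⁺=0.0000, hold=9.6113 ⇒ V=9.6113 continue  boundary S*=-
step 0: (k=0,j=0): S=99.3100, (K−S)⁺=5.4400, hold=15.5051 ⇒ V=15.5051 continue  boundary S*=-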